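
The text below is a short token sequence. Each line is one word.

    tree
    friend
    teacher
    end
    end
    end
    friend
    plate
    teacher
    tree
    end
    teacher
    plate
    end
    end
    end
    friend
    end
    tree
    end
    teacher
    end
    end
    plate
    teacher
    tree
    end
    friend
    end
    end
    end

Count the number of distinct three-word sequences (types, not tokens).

21

31 tokens → 29 trigram windows in total.
Repeated trigrams (each contributes count−1 duplicates):
  end end end: 3
  end end friend: 2
  end friend end: 2
  plate teacher tree: 2
  teacher end end: 2
  teacher tree end: 2
  tree end teacher: 2
8 duplicate windows → 29 − 8 = 21 distinct.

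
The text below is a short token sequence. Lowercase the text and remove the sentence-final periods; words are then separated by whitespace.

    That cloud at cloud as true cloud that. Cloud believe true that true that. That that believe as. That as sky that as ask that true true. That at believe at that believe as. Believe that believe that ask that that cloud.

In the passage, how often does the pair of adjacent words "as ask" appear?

Scanning the 41 overlapping bigram windows for "as ask":
  position 23–24: as ask

1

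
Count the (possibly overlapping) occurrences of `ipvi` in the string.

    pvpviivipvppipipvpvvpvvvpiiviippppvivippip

Sliding a length-4 window over the 42 characters (39 positions):
  (no match at any position)

0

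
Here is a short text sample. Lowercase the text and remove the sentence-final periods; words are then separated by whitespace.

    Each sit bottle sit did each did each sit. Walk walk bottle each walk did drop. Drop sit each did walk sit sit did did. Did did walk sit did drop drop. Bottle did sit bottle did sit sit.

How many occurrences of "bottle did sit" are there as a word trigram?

2

Scanning the 37 overlapping trigram windows for "bottle did sit":
  position 33–35: bottle did sit
  position 36–38: bottle did sit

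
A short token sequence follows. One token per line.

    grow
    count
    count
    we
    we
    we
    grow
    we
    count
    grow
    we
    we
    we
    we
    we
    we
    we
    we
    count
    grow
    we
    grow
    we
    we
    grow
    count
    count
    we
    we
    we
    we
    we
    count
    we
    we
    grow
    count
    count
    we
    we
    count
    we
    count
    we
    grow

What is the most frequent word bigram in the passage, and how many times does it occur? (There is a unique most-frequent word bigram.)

"we we", 16 times

Bigram frequencies (highest first):
  we we: 16
  count we: 6
  we grow: 5
  we count: 5
  grow we: 4
  grow count: 3
  … (2 more, each ≤ 3)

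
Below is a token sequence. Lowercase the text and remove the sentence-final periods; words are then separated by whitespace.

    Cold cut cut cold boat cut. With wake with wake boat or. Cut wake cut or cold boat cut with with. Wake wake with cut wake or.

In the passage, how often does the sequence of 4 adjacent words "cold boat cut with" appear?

Scanning the 24 overlapping 4-gram windows for "cold boat cut with":
  position 4–7: cold boat cut with
  position 17–20: cold boat cut with

2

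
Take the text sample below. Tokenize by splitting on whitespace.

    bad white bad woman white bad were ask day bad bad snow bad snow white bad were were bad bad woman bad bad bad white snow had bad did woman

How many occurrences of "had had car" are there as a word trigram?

0

Scanning the 28 overlapping trigram windows for "had had car":
  (none found)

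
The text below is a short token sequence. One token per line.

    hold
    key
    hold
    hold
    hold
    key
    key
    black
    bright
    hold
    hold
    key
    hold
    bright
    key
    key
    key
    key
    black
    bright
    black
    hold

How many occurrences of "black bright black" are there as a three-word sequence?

Scanning the 20 overlapping trigram windows for "black bright black":
  position 19–21: black bright black

1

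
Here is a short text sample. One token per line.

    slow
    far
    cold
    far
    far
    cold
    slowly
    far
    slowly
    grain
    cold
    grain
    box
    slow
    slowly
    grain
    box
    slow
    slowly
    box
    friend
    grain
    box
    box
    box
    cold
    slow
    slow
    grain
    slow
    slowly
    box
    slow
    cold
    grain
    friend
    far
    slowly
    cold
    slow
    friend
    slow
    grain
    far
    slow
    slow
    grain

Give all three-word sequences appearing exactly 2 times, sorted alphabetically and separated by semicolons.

Trigram counts meeting the condition (exactly 2 times):
  box slow slowly: 2
  grain box slow: 2
  slow slow grain: 2
  slow slowly box: 2

box slow slowly; grain box slow; slow slow grain; slow slowly box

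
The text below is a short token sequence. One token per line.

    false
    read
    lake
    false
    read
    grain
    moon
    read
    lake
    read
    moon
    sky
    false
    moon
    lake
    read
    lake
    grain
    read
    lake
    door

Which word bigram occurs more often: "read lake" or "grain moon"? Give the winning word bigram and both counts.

"read lake": 4 occurrences
"grain moon": 1 occurrence

"read lake" (4 vs 1)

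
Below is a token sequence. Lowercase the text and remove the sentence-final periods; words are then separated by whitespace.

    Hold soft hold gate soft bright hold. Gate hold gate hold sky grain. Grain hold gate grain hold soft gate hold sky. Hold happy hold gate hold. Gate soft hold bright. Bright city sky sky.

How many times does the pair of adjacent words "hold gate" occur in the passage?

Scanning the 34 overlapping bigram windows for "hold gate":
  position 3–4: hold gate
  position 7–8: hold gate
  position 9–10: hold gate
  position 15–16: hold gate
  position 25–26: hold gate
  position 27–28: hold gate

6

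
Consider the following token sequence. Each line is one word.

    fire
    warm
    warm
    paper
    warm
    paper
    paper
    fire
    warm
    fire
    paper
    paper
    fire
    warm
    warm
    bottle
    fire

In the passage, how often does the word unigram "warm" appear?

6

Scanning the 17 tokens for "warm":
  position 2: warm
  position 3: warm
  position 5: warm
  position 9: warm
  position 14: warm
  position 15: warm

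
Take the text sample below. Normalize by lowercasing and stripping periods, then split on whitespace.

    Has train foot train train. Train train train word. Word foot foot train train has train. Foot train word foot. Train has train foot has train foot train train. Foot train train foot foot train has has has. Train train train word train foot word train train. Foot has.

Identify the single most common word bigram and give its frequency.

"train train", 10 times

Bigram frequencies (highest first):
  train train: 10
  train foot: 8
  foot train: 7
  has train: 5
  train word: 3
  train has: 3
  … (7 more, each ≤ 2)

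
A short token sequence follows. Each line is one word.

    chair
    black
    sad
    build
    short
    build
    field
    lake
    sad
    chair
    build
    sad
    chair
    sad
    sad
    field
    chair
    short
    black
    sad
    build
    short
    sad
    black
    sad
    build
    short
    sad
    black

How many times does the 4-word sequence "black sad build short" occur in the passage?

Scanning the 26 overlapping 4-gram windows for "black sad build short":
  position 2–5: black sad build short
  position 19–22: black sad build short
  position 24–27: black sad build short

3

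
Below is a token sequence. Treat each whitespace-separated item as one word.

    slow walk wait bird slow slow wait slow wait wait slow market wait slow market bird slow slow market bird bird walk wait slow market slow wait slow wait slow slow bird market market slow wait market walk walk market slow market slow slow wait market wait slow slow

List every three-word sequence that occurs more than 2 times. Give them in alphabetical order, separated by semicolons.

Trigram counts meeting the condition (more than 2 times):
  slow wait slow: 3
  wait slow market: 3

slow wait slow; wait slow market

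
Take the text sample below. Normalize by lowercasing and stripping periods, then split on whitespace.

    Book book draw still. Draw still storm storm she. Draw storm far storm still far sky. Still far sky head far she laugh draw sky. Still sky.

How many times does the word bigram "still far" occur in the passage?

2

Scanning the 26 overlapping bigram windows for "still far":
  position 14–15: still far
  position 17–18: still far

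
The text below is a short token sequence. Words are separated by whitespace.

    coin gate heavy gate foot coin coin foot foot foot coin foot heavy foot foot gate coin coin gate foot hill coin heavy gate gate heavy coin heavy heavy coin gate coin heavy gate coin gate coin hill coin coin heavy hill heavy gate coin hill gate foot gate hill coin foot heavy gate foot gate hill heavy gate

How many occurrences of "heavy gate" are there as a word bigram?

6

Scanning the 58 overlapping bigram windows for "heavy gate":
  position 3–4: heavy gate
  position 23–24: heavy gate
  position 33–34: heavy gate
  position 43–44: heavy gate
  position 53–54: heavy gate
  position 58–59: heavy gate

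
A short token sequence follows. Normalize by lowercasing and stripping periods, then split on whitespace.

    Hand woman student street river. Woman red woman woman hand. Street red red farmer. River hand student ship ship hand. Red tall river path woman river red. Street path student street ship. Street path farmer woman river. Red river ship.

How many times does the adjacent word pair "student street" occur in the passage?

2

Scanning the 39 overlapping bigram windows for "student street":
  position 3–4: student street
  position 30–31: student street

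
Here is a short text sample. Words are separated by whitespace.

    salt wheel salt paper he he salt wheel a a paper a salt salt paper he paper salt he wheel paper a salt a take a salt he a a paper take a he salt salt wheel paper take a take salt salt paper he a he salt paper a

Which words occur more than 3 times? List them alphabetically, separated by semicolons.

a; he; paper; salt; take; wheel

Unigram counts meeting the condition (more than 3 times):
  a: 12
  he: 8
  paper: 9
  salt: 13
  take: 4
  wheel: 4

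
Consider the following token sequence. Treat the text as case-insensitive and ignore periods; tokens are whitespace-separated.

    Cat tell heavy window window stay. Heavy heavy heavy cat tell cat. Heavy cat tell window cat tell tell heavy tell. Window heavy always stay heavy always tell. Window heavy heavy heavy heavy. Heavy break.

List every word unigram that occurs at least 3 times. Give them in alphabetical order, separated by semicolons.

cat; heavy; tell; window

Unigram counts meeting the condition (at least 3 times):
  cat: 5
  heavy: 13
  tell: 7
  window: 5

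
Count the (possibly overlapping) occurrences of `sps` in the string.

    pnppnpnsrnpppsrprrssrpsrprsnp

Sliding a length-3 window over the 29 characters (27 positions):
  (no match at any position)

0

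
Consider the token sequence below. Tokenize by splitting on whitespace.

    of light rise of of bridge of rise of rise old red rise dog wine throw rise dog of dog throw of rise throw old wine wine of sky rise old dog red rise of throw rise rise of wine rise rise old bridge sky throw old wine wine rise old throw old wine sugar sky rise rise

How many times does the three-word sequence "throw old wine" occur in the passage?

Scanning the 56 overlapping trigram windows for "throw old wine":
  position 24–26: throw old wine
  position 46–48: throw old wine
  position 52–54: throw old wine

3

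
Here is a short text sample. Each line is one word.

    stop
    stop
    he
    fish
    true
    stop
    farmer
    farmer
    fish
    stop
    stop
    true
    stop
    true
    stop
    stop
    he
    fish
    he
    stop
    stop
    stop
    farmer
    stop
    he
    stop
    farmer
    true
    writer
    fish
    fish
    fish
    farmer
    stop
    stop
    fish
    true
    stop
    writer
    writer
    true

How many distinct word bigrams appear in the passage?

41 tokens → 40 bigram windows in total.
Repeated bigrams (each contributes count−1 duplicates):
  stop stop: 6
  true stop: 4
  stop farmer: 3
  stop he: 3
  farmer stop: 2
  fish fish: 2
  fish true: 2
  he fish: 2
  … (2 more repeated)
18 duplicate windows → 40 − 18 = 22 distinct.

22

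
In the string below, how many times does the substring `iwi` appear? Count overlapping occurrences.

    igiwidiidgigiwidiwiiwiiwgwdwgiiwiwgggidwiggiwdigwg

Sliding a length-3 window over the 50 characters (48 positions):
  position 3–5: iwi
  position 13–15: iwi
  position 17–19: iwi
  position 20–22: iwi
  position 31–33: iwi

5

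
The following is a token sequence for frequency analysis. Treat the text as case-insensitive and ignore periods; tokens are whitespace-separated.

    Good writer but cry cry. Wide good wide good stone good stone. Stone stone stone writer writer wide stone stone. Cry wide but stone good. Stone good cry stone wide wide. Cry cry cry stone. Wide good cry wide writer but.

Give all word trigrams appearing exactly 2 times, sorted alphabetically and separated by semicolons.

cry stone wide; good stone good; stone good stone; stone stone stone

Trigram counts meeting the condition (exactly 2 times):
  cry stone wide: 2
  good stone good: 2
  stone good stone: 2
  stone stone stone: 2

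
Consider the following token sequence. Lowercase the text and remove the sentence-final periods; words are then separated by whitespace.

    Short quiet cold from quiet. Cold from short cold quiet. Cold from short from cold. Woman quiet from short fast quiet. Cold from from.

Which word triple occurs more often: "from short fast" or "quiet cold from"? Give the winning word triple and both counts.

"from short fast": 1 occurrence
"quiet cold from": 4 occurrences

"quiet cold from" (4 vs 1)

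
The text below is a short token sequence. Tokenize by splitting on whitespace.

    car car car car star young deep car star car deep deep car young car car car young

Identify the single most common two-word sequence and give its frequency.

Bigram frequencies (highest first):
  car car: 5
  car star: 2
  deep car: 2
  car young: 2
  star young: 1
  young deep: 1
  … (4 more, each ≤ 1)

"car car", 5 times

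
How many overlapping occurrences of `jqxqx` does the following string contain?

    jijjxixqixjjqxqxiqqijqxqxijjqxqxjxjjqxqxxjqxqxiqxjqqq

5

Sliding a length-5 window over the 53 characters (49 positions):
  position 12–16: jqxqx
  position 21–25: jqxqx
  position 28–32: jqxqx
  position 36–40: jqxqx
  position 42–46: jqxqx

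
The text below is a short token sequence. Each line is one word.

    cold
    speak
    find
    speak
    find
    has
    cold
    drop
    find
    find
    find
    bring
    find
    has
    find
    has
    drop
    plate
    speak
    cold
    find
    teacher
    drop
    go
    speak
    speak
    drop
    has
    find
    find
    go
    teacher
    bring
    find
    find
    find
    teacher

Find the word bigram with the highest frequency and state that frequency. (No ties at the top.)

"find find", 5 times

Bigram frequencies (highest first):
  find find: 5
  find has: 3
  speak find: 2
  bring find: 2
  has find: 2
  find teacher: 2
  … (20 more, each ≤ 1)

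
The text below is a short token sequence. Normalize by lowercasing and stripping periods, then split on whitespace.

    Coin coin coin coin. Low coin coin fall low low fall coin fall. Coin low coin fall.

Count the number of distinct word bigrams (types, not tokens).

8

17 tokens → 16 bigram windows in total.
Repeated bigrams (each contributes count−1 duplicates):
  coin coin: 4
  coin fall: 3
  coin low: 2
  fall coin: 2
  low coin: 2
8 duplicate windows → 16 − 8 = 8 distinct.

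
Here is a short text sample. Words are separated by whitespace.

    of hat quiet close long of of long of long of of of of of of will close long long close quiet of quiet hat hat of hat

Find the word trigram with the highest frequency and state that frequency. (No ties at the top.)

"of of of", 4 times

Trigram frequencies (highest first):
  of of of: 4
  long of of: 2
  of long of: 2
  of hat quiet: 1
  hat quiet close: 1
  quiet close long: 1
  … (15 more, each ≤ 1)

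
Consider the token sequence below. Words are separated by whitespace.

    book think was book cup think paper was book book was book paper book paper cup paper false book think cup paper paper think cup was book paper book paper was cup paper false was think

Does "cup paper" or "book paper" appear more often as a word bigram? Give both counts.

"cup paper": 3 occurrences
"book paper": 4 occurrences

"book paper" (4 vs 3)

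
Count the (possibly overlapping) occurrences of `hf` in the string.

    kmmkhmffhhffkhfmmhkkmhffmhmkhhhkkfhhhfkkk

Sliding a length-2 window over the 41 characters (40 positions):
  position 10–11: hf
  position 14–15: hf
  position 22–23: hf
  position 37–38: hf

4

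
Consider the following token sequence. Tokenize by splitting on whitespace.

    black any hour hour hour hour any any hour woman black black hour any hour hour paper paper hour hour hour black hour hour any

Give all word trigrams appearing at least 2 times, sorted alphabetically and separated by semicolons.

any hour hour; hour hour any; hour hour hour

Trigram counts meeting the condition (at least 2 times):
  any hour hour: 2
  hour hour any: 2
  hour hour hour: 3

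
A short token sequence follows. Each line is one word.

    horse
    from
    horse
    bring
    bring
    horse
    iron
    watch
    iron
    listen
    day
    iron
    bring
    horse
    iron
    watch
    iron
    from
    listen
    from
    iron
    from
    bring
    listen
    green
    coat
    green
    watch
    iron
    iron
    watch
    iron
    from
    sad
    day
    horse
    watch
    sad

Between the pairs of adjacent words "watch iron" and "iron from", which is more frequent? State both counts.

"watch iron" (4 vs 3)

"watch iron": 4 occurrences
"iron from": 3 occurrences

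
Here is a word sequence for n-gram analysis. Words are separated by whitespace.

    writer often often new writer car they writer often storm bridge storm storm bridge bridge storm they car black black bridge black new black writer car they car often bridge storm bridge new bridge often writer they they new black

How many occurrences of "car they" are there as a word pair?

2

Scanning the 39 overlapping bigram windows for "car they":
  position 6–7: car they
  position 26–27: car they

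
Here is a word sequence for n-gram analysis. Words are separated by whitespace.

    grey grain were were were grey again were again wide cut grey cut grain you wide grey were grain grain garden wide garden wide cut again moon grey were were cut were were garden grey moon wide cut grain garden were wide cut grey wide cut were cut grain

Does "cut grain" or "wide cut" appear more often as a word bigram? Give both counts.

"cut grain": 3 occurrences
"wide cut": 5 occurrences

"wide cut" (5 vs 3)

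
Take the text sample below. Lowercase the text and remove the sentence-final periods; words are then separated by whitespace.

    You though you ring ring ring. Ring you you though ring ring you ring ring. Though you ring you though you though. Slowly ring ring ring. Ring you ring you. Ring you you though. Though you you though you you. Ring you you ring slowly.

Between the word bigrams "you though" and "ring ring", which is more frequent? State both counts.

"you though": 6 occurrences
"ring ring": 8 occurrences

"ring ring" (8 vs 6)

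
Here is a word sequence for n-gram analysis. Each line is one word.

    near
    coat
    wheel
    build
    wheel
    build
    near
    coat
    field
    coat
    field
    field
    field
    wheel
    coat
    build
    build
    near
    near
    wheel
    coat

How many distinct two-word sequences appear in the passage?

14

21 tokens → 20 bigram windows in total.
Repeated bigrams (each contributes count−1 duplicates):
  build near: 2
  coat field: 2
  field field: 2
  near coat: 2
  wheel build: 2
  wheel coat: 2
6 duplicate windows → 20 − 6 = 14 distinct.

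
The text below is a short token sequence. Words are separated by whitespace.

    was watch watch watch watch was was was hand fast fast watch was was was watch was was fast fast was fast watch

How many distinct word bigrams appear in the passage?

23 tokens → 22 bigram windows in total.
Repeated bigrams (each contributes count−1 duplicates):
  was was: 5
  watch was: 3
  watch watch: 3
  fast fast: 2
  fast watch: 2
  was fast: 2
  was watch: 2
12 duplicate windows → 22 − 12 = 10 distinct.

10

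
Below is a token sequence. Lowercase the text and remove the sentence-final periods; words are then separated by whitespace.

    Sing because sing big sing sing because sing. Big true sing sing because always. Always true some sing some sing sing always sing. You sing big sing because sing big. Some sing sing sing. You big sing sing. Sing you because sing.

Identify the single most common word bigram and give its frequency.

Bigram frequencies (highest first):
  sing sing: 7
  sing because: 4
  because sing: 4
  sing big: 4
  big sing: 3
  some sing: 3
  … (14 more, each ≤ 3)

"sing sing", 7 times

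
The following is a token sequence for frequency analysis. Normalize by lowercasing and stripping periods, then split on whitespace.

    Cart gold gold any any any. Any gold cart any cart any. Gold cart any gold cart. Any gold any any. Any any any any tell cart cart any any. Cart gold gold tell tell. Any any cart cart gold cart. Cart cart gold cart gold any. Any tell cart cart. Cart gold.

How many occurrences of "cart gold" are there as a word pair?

Scanning the 52 overlapping bigram windows for "cart gold":
  position 1–2: cart gold
  position 31–32: cart gold
  position 39–40: cart gold
  position 43–44: cart gold
  position 45–46: cart gold
  position 52–53: cart gold

6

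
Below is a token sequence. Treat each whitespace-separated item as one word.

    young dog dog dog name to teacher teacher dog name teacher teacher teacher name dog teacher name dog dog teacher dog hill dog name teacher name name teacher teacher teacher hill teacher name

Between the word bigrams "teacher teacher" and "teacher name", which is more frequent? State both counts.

"teacher teacher": 5 occurrences
"teacher name": 4 occurrences

"teacher teacher" (5 vs 4)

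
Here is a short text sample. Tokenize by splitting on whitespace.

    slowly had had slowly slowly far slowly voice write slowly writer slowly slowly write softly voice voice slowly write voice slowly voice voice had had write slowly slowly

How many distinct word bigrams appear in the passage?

19

28 tokens → 27 bigram windows in total.
Repeated bigrams (each contributes count−1 duplicates):
  slowly slowly: 3
  had had: 2
  slowly voice: 2
  slowly write: 2
  voice slowly: 2
  voice voice: 2
  write slowly: 2
8 duplicate windows → 27 − 8 = 19 distinct.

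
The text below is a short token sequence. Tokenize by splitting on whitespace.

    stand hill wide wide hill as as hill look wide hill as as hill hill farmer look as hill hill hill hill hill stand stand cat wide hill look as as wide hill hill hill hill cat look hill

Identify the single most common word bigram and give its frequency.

Bigram frequencies (highest first):
  hill hill: 8
  wide hill: 4
  as as: 3
  as hill: 3
  hill as: 2
  hill look: 2
  … (15 more, each ≤ 2)

"hill hill", 8 times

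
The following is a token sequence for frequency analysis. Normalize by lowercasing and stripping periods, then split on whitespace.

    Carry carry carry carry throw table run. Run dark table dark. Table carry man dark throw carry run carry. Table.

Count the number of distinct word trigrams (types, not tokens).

20 tokens → 18 trigram windows in total.
Repeated trigrams (each contributes count−1 duplicates):
  carry carry carry: 2
1 duplicate windows → 18 − 1 = 17 distinct.

17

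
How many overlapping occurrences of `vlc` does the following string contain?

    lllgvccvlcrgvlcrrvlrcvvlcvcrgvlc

Sliding a length-3 window over the 32 characters (30 positions):
  position 8–10: vlc
  position 13–15: vlc
  position 23–25: vlc
  position 30–32: vlc

4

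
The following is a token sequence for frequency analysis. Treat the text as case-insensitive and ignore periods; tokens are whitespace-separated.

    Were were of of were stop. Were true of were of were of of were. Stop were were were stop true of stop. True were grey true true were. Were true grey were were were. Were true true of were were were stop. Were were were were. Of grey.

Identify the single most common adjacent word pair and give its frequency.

"were were", 12 times

Bigram frequencies (highest first):
  were were: 12
  of were: 5
  were of: 4
  were stop: 4
  stop were: 3
  were true: 3
  … (11 more, each ≤ 3)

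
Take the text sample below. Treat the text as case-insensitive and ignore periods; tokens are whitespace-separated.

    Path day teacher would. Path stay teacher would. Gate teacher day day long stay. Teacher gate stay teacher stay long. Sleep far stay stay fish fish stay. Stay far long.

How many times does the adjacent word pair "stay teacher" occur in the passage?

Scanning the 29 overlapping bigram windows for "stay teacher":
  position 6–7: stay teacher
  position 14–15: stay teacher
  position 17–18: stay teacher

3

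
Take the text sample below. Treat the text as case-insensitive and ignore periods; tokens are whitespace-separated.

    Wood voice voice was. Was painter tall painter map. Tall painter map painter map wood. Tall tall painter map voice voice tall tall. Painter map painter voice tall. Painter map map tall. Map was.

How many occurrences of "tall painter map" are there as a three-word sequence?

5

Scanning the 32 overlapping trigram windows for "tall painter map":
  position 7–9: tall painter map
  position 10–12: tall painter map
  position 17–19: tall painter map
  position 23–25: tall painter map
  position 28–30: tall painter map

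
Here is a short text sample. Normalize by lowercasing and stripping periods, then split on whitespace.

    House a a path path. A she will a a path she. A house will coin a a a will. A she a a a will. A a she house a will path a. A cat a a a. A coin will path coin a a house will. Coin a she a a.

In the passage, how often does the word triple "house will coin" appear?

Scanning the 51 overlapping trigram windows for "house will coin":
  position 14–16: house will coin
  position 47–49: house will coin

2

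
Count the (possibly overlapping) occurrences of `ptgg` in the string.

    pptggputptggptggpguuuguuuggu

3

Sliding a length-4 window over the 28 characters (25 positions):
  position 2–5: ptgg
  position 9–12: ptgg
  position 13–16: ptgg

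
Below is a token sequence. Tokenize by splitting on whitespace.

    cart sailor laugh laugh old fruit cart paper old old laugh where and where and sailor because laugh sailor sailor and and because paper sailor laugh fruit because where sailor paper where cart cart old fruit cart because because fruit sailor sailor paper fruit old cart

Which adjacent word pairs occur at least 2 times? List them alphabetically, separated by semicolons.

Bigram counts meeting the condition (at least 2 times):
  fruit cart: 2
  old fruit: 2
  sailor laugh: 2
  sailor paper: 2
  sailor sailor: 2
  where and: 2

fruit cart; old fruit; sailor laugh; sailor paper; sailor sailor; where and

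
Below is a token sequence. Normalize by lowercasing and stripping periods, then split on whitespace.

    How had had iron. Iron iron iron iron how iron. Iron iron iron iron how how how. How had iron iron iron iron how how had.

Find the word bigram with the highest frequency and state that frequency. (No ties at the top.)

Bigram frequencies (highest first):
  iron iron: 11
  how how: 4
  how had: 3
  iron how: 3
  had iron: 2
  had had: 1
  … (1 more, each ≤ 1)

"iron iron", 11 times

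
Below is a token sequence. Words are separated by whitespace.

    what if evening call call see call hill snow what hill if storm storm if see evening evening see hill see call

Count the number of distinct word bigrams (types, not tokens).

22 tokens → 21 bigram windows in total.
Repeated bigrams (each contributes count−1 duplicates):
  see call: 2
1 duplicate windows → 21 − 1 = 20 distinct.

20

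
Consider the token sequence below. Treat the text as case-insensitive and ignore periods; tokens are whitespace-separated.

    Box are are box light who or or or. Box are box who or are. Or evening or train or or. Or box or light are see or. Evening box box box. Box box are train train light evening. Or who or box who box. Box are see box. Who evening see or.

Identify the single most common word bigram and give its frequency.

"box box", 5 times

Bigram frequencies (highest first):
  box box: 5
  box are: 4
  or or: 4
  who or: 3
  or box: 3
  box who: 3
  … (25 more, each ≤ 2)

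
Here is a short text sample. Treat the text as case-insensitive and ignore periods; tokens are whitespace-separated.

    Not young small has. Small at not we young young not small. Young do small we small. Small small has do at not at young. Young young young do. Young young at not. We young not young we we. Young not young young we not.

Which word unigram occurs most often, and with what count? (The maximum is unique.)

"young", 15 times

Unigram frequencies (highest first):
  young: 15
  not: 8
  small: 7
  we: 6
  at: 4
  do: 3
  … (1 more, each ≤ 2)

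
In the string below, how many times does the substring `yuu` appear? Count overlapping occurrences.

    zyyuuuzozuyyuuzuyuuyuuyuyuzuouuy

4

Sliding a length-3 window over the 32 characters (30 positions):
  position 3–5: yuu
  position 12–14: yuu
  position 17–19: yuu
  position 20–22: yuu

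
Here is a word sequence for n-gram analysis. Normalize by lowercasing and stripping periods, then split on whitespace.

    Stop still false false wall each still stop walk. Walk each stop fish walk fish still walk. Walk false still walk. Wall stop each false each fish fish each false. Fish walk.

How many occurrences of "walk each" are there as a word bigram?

1

Scanning the 31 overlapping bigram windows for "walk each":
  position 10–11: walk each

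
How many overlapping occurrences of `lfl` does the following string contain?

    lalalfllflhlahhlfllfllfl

Sliding a length-3 window over the 24 characters (22 positions):
  position 5–7: lfl
  position 8–10: lfl
  position 16–18: lfl
  position 19–21: lfl
  position 22–24: lfl

5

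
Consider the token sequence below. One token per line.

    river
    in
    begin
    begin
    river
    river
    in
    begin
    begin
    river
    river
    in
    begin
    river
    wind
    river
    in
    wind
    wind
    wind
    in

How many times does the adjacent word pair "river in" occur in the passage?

Scanning the 20 overlapping bigram windows for "river in":
  position 1–2: river in
  position 6–7: river in
  position 11–12: river in
  position 16–17: river in

4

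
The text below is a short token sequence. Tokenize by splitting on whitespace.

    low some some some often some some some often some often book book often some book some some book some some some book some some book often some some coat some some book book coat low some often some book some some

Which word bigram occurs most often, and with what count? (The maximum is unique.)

Bigram frequencies (highest first):
  some some: 11
  some book: 6
  often some: 5
  some often: 4
  book some: 4
  low some: 2
  … (7 more, each ≤ 2)

"some some", 11 times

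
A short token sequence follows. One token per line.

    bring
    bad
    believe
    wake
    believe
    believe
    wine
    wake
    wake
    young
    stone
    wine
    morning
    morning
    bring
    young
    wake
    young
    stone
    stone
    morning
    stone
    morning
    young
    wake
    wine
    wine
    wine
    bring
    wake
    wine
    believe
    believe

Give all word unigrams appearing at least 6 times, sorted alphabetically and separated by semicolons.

wake; wine

Unigram counts meeting the condition (at least 6 times):
  wake: 6
  wine: 6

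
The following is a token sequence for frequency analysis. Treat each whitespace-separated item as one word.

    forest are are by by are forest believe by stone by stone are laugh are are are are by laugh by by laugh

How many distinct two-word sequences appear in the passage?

15

23 tokens → 22 bigram windows in total.
Repeated bigrams (each contributes count−1 duplicates):
  are are: 4
  are by: 2
  by by: 2
  by laugh: 2
  by stone: 2
7 duplicate windows → 22 − 7 = 15 distinct.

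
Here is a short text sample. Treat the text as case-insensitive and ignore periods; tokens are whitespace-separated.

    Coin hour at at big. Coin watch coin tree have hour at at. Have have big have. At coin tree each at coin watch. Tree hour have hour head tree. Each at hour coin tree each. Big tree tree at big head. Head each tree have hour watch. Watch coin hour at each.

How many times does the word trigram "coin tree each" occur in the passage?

2

Scanning the 51 overlapping trigram windows for "coin tree each":
  position 19–21: coin tree each
  position 34–36: coin tree each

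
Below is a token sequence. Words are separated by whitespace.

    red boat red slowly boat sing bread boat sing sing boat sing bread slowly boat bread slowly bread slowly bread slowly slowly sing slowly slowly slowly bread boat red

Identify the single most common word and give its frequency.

"slowly", 9 times

Unigram frequencies (highest first):
  slowly: 9
  boat: 6
  bread: 6
  sing: 5
  red: 3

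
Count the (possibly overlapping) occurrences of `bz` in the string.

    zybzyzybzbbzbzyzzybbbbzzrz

5

Sliding a length-2 window over the 26 characters (25 positions):
  position 3–4: bz
  position 8–9: bz
  position 11–12: bz
  position 13–14: bz
  position 22–23: bz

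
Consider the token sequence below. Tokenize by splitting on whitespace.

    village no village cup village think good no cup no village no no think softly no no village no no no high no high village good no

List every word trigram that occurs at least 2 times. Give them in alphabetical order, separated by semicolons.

Trigram counts meeting the condition (at least 2 times):
  no village no: 2
  village no no: 2

no village no; village no no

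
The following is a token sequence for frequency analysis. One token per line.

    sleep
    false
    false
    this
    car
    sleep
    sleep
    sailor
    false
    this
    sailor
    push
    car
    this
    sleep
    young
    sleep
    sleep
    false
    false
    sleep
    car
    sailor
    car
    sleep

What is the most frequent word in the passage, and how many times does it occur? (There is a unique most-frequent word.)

Unigram frequencies (highest first):
  sleep: 8
  false: 5
  car: 4
  this: 3
  sailor: 3
  push: 1
  … (1 more, each ≤ 1)

"sleep", 8 times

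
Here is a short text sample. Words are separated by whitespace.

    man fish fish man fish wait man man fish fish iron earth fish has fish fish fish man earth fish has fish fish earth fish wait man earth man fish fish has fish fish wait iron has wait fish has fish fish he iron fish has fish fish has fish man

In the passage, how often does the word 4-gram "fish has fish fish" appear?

Scanning the 48 overlapping 4-gram windows for "fish has fish fish":
  position 13–16: fish has fish fish
  position 20–23: fish has fish fish
  position 31–34: fish has fish fish
  position 39–42: fish has fish fish
  position 45–48: fish has fish fish

5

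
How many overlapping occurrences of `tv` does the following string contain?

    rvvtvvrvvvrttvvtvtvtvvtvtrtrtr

Sliding a length-2 window over the 30 characters (29 positions):
  position 4–5: tv
  position 13–14: tv
  position 16–17: tv
  position 18–19: tv
  position 20–21: tv
  position 23–24: tv

6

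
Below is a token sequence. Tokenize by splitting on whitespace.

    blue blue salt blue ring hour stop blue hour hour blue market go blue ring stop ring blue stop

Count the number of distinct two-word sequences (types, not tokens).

17

19 tokens → 18 bigram windows in total.
Repeated bigrams (each contributes count−1 duplicates):
  blue ring: 2
1 duplicate windows → 18 − 1 = 17 distinct.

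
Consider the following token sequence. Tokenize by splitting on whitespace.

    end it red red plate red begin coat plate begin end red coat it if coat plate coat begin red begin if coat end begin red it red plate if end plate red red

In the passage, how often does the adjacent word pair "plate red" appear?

2

Scanning the 33 overlapping bigram windows for "plate red":
  position 5–6: plate red
  position 32–33: plate red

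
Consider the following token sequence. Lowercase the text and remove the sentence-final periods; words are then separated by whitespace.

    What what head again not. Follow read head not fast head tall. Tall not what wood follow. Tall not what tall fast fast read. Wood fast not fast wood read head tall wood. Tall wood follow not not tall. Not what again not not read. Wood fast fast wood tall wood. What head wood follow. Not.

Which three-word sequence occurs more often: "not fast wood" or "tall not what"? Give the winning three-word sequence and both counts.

"tall not what" (3 vs 1)

"not fast wood": 1 occurrence
"tall not what": 3 occurrences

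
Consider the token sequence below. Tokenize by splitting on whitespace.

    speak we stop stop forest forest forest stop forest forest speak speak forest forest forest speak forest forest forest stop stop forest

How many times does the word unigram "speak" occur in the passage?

Scanning the 22 tokens for "speak":
  position 1: speak
  position 11: speak
  position 12: speak
  position 16: speak

4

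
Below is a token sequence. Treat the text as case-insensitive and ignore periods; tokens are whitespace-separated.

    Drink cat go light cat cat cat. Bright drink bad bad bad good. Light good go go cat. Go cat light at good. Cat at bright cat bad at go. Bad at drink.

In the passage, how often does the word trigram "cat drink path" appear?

0

Scanning the 31 overlapping trigram windows for "cat drink path":
  (none found)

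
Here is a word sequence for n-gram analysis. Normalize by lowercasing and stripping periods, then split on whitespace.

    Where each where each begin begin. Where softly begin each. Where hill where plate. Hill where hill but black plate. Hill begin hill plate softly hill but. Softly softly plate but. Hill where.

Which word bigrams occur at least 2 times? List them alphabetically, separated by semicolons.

each where; hill but; hill where; plate hill; where each; where hill

Bigram counts meeting the condition (at least 2 times):
  each where: 2
  hill but: 2
  hill where: 3
  plate hill: 2
  where each: 2
  where hill: 2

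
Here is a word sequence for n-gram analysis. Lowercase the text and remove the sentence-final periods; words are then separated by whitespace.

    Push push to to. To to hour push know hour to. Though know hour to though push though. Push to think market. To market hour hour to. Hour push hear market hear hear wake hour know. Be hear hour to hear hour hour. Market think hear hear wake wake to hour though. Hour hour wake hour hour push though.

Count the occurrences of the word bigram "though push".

Scanning the 58 overlapping bigram windows for "though push":
  position 16–17: though push
  position 18–19: though push

2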